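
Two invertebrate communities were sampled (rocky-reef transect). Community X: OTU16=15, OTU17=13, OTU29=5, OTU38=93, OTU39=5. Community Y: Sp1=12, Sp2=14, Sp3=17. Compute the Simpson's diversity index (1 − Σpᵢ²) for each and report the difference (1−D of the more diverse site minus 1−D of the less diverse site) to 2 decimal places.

0.19

Community X: N=131, proportions 0.1145, 0.0992, 0.0382, 0.7099, 0.0382, giving 1−D = 0.4701 (working shown to 4 dp, full precision carried).
Community Y: N=43, proportions 0.2791, 0.3256, 0.3953, giving 1−D = 0.6598.
Difference = |0.4701 − 0.6598| = 0.1897, i.e. 0.19 to 2 decimal places.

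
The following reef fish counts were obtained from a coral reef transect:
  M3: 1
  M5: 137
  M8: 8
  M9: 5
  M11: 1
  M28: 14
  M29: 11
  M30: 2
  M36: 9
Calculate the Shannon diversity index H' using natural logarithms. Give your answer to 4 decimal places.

Total N = 1+137+8+5+1+14+11+2+9 = 188, so the proportions are 0.005319, 0.728723, 0.042553, 0.026596, 0.005319, 0.074468, 0.058511, 0.010638, 0.047872 (working shown to 6 dp, full precision carried).
Each pᵢ ln pᵢ term: 0.005319×(-5.236442)=-0.027853, 0.728723×(-0.316461)=-0.230613, 0.042553×(-3.157000)=-0.134340, 0.026596×(-3.627004)=-0.096463, 0.005319×(-5.236442)=-0.027853, 0.074468×(-2.597385)=-0.193422, 0.058511×(-2.838547)=-0.166085, 0.010638×(-4.543295)=-0.048333, 0.047872×(-3.039217)=-0.145494.
Sum = -1.070458, so H' = 1.0705.

1.0705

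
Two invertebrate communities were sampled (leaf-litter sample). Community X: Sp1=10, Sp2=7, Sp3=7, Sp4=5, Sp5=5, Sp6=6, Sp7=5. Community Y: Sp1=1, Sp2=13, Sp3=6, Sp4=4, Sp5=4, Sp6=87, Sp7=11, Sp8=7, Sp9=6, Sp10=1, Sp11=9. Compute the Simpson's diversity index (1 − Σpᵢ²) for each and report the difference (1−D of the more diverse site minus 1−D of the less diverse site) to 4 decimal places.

0.2120

Community X: N=45, proportions 0.2222222, 0.1555556, 0.1555556, 0.1111111, 0.1111111, 0.1333333, 0.1111111, giving 1−D = 0.8474074 (working shown to 7 dp, full precision carried).
Community Y: N=149, proportions 0.0067114, 0.0872483, 0.0402685, 0.0268456, 0.0268456, 0.5838926, 0.0738255, 0.0469799, 0.0402685, 0.0067114, 0.0604027, giving 1−D = 0.6353768.
Difference = |0.8474074 − 0.6353768| = 0.2120306, i.e. 0.2120 to 4 decimal places.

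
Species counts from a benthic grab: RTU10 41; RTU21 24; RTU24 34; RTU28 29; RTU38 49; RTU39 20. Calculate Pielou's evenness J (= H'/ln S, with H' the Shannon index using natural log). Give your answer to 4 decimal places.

Total N = 41+24+34+29+49+20 = 197, so the proportions are 0.208122, 0.121827, 0.172589, 0.147208, 0.248731, 0.101523 (working shown to 6 dp, full precision carried).
H' = −Σ pᵢ ln pᵢ = −((-0.326675) + (-0.256465) + (-0.303212) + (-0.282037) + (-0.346080) + (-0.232231)) = 1.746699.
With S = 6 species, ln S = 1.791759, so J = 1.746699/1.791759 = 0.974851, i.e. 0.9749 to 4 decimal places.

0.9749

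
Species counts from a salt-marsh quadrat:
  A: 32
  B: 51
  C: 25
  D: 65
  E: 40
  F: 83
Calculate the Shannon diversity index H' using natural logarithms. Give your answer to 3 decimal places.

Total N = 32+51+25+65+40+83 = 296, so the proportions are 0.10811, 0.1723, 0.08446, 0.21959, 0.13514, 0.28041 (working shown to 5 dp, full precision carried).
Each pᵢ ln pᵢ term: 0.10811×(-2.22462)=-0.24050, 0.1723×(-1.75853)=-0.30299, 0.08446×(-2.47148)=-0.20874, 0.21959×(-1.51597)=-0.33290, 0.13514×(-2.00148)=-0.27047, 0.28041×(-1.27152)=-0.35654.
Sum = -1.71214, so H' = 1.712.

1.712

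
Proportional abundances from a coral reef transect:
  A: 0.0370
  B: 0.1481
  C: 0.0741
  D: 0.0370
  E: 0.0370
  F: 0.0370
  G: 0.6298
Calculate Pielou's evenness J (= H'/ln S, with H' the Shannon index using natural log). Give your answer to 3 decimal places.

0.645

H' = −Σ pᵢ ln pᵢ = −((-0.12198) + (-0.28285) + (-0.19283) + (-0.12198) + (-0.12198) + (-0.12198) + (-0.29119)) = 1.25481 (working shown to 5 dp, full precision carried).
With S = 7 species, ln S = 1.94591, so J = 1.25481/1.94591 = 0.64484, i.e. 0.645 to 3 decimal places.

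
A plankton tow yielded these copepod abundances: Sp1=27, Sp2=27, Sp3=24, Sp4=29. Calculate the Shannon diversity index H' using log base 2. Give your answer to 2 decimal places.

2.00

Total N = 27+27+24+29 = 107, so the proportions are 0.2523, 0.2523, 0.2243, 0.271 (working shown to 4 dp, full precision carried).
Each pᵢ log₂ pᵢ term: 0.2523×(-1.9866)=-0.5013, 0.2523×(-1.9866)=-0.5013, 0.2243×(-2.1565)=-0.4837, 0.271×(-1.8835)=-0.5105.
Sum = -1.9968, so H' = 2.00.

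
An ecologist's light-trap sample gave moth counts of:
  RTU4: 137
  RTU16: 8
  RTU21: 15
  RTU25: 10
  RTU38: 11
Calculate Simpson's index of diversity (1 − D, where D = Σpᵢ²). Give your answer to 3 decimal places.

Total N = 137+8+15+10+11 = 181, so the proportions are 0.75691, 0.0442, 0.08287, 0.05525, 0.06077 (working shown to 5 dp, full precision carried).
D = 0.75691² + 0.0442² + 0.08287² + 0.05525² + 0.06077² = 0.57291 + 0.00195 + 0.00687 + 0.00305 + 0.00369 = 0.58847.
So 1 − D = 0.41153, i.e. 0.412 to 3 decimal places.

0.412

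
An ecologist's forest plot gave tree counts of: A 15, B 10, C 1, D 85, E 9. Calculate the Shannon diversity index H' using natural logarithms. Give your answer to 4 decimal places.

0.9454

Total N = 15+10+1+85+9 = 120, so the proportions are 0.125, 0.083333, 0.008333, 0.708333, 0.075 (working shown to 6 dp, full precision carried).
Each pᵢ ln pᵢ term: 0.125×(-2.079442)=-0.259930, 0.083333×(-2.484907)=-0.207076, 0.008333×(-4.787492)=-0.039896, 0.708333×(-0.344840)=-0.244262, 0.075×(-2.590267)=-0.194270.
Sum = -0.945434, so H' = 0.9454.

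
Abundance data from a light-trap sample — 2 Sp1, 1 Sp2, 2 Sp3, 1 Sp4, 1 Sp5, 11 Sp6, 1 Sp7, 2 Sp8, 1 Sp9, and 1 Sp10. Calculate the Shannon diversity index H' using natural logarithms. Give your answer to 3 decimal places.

Total N = 2+1+2+1+1+11+1+2+1+1 = 23, so the proportions are 0.08696, 0.04348, 0.08696, 0.04348, 0.04348, 0.47826, 0.04348, 0.08696, 0.04348, 0.04348 (working shown to 5 dp, full precision carried).
Each pᵢ ln pᵢ term: 0.08696×(-2.44235)=-0.21238, 0.04348×(-3.13549)=-0.13633, 0.08696×(-2.44235)=-0.21238, 0.04348×(-3.13549)=-0.13633, 0.04348×(-3.13549)=-0.13633, 0.47826×(-0.73760)=-0.35276, 0.04348×(-3.13549)=-0.13633, 0.08696×(-2.44235)=-0.21238, 0.04348×(-3.13549)=-0.13633, 0.04348×(-3.13549)=-0.13633.
Sum = -1.80785, so H' = 1.808.

1.808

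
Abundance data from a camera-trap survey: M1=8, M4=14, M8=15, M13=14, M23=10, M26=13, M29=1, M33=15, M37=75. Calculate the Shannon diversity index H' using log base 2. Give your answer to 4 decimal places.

Total N = 8+14+15+14+10+13+1+15+75 = 165, so the proportions are 0.048485, 0.084848, 0.090909, 0.084848, 0.060606, 0.078788, 0.006061, 0.090909, 0.454545 (working shown to 6 dp, full precision carried).
Each pᵢ log₂ pᵢ term: 0.048485×(-4.366322)=-0.211700, 0.084848×(-3.558967)=-0.301973, 0.090909×(-3.459432)=-0.314494, 0.084848×(-3.558967)=-0.301973, 0.060606×(-4.044394)=-0.245115, 0.078788×(-3.665882)=-0.288827, 0.006061×(-7.366322)=-0.044644, 0.090909×(-3.459432)=-0.314494, 0.454545×(-1.137504)=-0.517047.
Sum = -2.540267, so H' = 2.5403.

2.5403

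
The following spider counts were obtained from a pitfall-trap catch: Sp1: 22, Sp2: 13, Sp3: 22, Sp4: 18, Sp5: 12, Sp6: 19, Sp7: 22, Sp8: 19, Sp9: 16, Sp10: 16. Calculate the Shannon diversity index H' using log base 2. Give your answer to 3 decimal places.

Total N = 22+13+22+18+12+19+22+19+16+16 = 179, so the proportions are 0.12291, 0.07263, 0.12291, 0.10056, 0.06704, 0.10615, 0.12291, 0.10615, 0.08939, 0.08939 (working shown to 5 dp, full precision carried).
Each pᵢ log₂ pᵢ term: 0.12291×(-3.02438)=-0.37171, 0.07263×(-3.78338)=-0.27477, 0.12291×(-3.02438)=-0.37171, 0.10056×(-3.31389)=-0.33324, 0.06704×(-3.89885)=-0.26138, 0.10615×(-3.23589)=-0.34347, 0.12291×(-3.02438)=-0.37171, 0.10615×(-3.23589)=-0.34347, 0.08939×(-3.48382)=-0.31140, 0.08939×(-3.48382)=-0.31140.
Sum = -3.29428, so H' = 3.294.

3.294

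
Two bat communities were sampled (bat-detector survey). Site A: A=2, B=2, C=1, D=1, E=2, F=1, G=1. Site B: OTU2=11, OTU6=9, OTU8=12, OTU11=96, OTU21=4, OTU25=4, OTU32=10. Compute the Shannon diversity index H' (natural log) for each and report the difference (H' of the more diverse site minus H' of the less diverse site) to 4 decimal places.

0.6583

Site A: N=10, proportions 0.2, 0.2, 0.1, 0.1, 0.2, 0.1, 0.1, giving H' = 1.886697 (working shown to 6 dp, full precision carried).
Site B: N=146, proportions 0.075342, 0.061644, 0.082192, 0.657534, 0.027397, 0.027397, 0.068493, giving H' = 1.228371.
Difference = |1.886697 − 1.228371| = 0.658326, i.e. 0.6583 to 4 decimal places.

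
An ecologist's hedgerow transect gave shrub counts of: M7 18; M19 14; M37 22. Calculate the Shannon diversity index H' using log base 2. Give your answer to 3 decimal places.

1.561

Total N = 18+14+22 = 54, so the proportions are 0.33333, 0.25926, 0.40741 (working shown to 5 dp, full precision carried).
Each pᵢ log₂ pᵢ term: 0.33333×(-1.58496)=-0.52832, 0.25926×(-1.94753)=-0.50492, 0.40741×(-1.29546)=-0.52778.
Sum = -1.56102, so H' = 1.561.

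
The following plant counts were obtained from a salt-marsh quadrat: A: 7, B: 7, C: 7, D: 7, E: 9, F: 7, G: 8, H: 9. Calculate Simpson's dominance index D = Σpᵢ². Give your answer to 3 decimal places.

0.127

Total N = 7+7+7+7+9+7+8+9 = 61, so the proportions are 0.11475, 0.11475, 0.11475, 0.11475, 0.14754, 0.11475, 0.13115, 0.14754 (working shown to 5 dp, full precision carried).
D = 0.11475² + 0.11475² + 0.11475² + 0.11475² + 0.14754² + 0.11475² + 0.13115² + 0.14754² = 0.01317 + 0.01317 + 0.01317 + 0.01317 + 0.02177 + 0.01317 + 0.01720 + 0.02177 = 0.12658.
To 3 decimal places, D = 0.127.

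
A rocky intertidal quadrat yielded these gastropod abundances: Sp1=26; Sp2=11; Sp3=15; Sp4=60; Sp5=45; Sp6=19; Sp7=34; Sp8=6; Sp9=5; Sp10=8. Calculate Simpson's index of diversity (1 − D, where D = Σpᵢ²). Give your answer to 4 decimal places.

Total N = 26+11+15+60+45+19+34+6+5+8 = 229, so the proportions are 0.113537, 0.048035, 0.065502, 0.262009, 0.196507, 0.082969, 0.148472, 0.026201, 0.021834, 0.034934 (working shown to 6 dp, full precision carried).
D = 0.113537² + 0.048035² + 0.065502² + 0.262009² + 0.196507² + 0.082969² + 0.148472² + 0.026201² + 0.021834² + 0.034934² = 0.012891 + 0.002307 + 0.004291 + 0.068649 + 0.038615 + 0.006884 + 0.022044 + 0.000686 + 0.000477 + 0.001220 = 0.158063.
So 1 − D = 0.841937, i.e. 0.8419 to 4 decimal places.

0.8419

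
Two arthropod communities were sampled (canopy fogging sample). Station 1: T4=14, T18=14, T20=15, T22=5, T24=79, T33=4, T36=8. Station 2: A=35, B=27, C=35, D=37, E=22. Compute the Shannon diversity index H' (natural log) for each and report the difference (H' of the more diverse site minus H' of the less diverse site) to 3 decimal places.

Station 1: N=139, proportions 0.10072, 0.10072, 0.10791, 0.03597, 0.56835, 0.02878, 0.05755, giving H' = 1.40981 (working shown to 5 dp, full precision carried).
Station 2: N=156, proportions 0.22436, 0.17308, 0.22436, 0.23718, 0.14103, giving H' = 1.59172.
Difference = |1.40981 − 1.59172| = 0.18191, i.e. 0.182 to 3 decimal places.

0.182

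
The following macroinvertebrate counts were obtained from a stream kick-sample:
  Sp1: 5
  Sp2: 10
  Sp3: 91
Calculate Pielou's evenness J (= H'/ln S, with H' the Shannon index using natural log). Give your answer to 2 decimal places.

0.45

Total N = 5+10+91 = 106, so the proportions are 0.0472, 0.0943, 0.8585 (working shown to 4 dp, full precision carried).
H' = −Σ pᵢ ln pᵢ = −((-0.1441) + (-0.2227) + (-0.1310)) = 0.4978.
With S = 3 species, ln S = 1.0986, so J = 0.4978/1.0986 = 0.4531, i.e. 0.45 to 2 decimal places.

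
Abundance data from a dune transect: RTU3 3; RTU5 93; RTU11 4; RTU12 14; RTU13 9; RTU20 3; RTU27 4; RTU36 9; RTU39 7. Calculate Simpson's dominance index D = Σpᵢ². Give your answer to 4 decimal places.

Total N = 3+93+4+14+9+3+4+9+7 = 146, so the proportions are 0.020548, 0.636986, 0.027397, 0.09589, 0.061644, 0.020548, 0.027397, 0.061644, 0.047945 (working shown to 6 dp, full precision carried).
D = 0.020548² + 0.636986² + 0.027397² + 0.09589² + 0.061644² + 0.020548² + 0.027397² + 0.061644² + 0.047945² = 0.000422 + 0.405752 + 0.000751 + 0.009195 + 0.003800 + 0.000422 + 0.000751 + 0.003800 + 0.002299 = 0.427191.
To 4 decimal places, D = 0.4272.

0.4272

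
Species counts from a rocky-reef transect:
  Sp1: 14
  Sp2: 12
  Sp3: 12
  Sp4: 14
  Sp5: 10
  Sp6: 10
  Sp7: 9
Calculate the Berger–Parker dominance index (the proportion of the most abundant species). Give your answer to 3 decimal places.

0.173

Total N = 14+12+12+14+10+10+9 = 81, so the proportions are 0.17284, 0.14815, 0.14815, 0.17284, 0.12346, 0.12346, 0.11111 (working shown to 5 dp, full precision carried).
The largest proportion is 0.17284, i.e. d = 0.173 to 3 decimal places.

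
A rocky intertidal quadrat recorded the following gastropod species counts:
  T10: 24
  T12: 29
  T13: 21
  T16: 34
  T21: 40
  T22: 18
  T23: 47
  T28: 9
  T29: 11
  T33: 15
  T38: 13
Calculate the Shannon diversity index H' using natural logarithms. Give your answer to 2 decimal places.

2.28

Total N = 24+29+21+34+40+18+47+9+11+15+13 = 261, so the proportions are 0.092, 0.1111, 0.0805, 0.1303, 0.1533, 0.069, 0.1801, 0.0345, 0.0421, 0.0575, 0.0498 (working shown to 4 dp, full precision carried).
Each pᵢ ln pᵢ term: 0.092×(-2.3865)=-0.2194, 0.1111×(-2.1972)=-0.2441, 0.0805×(-2.5200)=-0.2028, 0.1303×(-2.0382)=-0.2655, 0.1533×(-1.8756)=-0.2875, 0.069×(-2.6741)=-0.1844, 0.1801×(-1.7144)=-0.3087, 0.0345×(-3.3673)=-0.1161, 0.0421×(-3.1666)=-0.1335, 0.0575×(-2.8565)=-0.1642, 0.0498×(-2.9996)=-0.1494.
Sum = -2.2756, so H' = 2.28.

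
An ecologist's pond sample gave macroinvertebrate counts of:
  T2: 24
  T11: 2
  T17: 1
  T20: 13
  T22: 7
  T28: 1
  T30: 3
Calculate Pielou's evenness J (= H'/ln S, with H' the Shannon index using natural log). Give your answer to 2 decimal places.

Total N = 24+2+1+13+7+1+3 = 51, so the proportions are 0.4706, 0.0392, 0.0196, 0.2549, 0.1373, 0.0196, 0.0588 (working shown to 4 dp, full precision carried).
H' = −Σ pᵢ ln pᵢ = −((-0.3547) + (-0.1270) + (-0.0771) + (-0.3484) + (-0.2726) + (-0.0771) + (-0.1667)) = 1.4236.
With S = 7 species, ln S = 1.9459, so J = 1.4236/1.9459 = 0.7316, i.e. 0.73 to 2 decimal places.

0.73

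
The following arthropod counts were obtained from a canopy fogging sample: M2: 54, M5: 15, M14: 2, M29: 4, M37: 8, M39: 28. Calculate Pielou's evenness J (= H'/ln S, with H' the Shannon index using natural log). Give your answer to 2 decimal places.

0.75

Total N = 54+15+2+4+8+28 = 111, so the proportions are 0.4865, 0.1351, 0.018, 0.036, 0.0721, 0.2523 (working shown to 4 dp, full precision carried).
H' = −Σ pᵢ ln pᵢ = −((-0.3505) + (-0.2705) + (-0.0724) + (-0.1198) + (-0.1896) + (-0.3474)) = 1.3501.
With S = 6 species, ln S = 1.7918, so J = 1.3501/1.7918 = 0.7535, i.e. 0.75 to 2 decimal places.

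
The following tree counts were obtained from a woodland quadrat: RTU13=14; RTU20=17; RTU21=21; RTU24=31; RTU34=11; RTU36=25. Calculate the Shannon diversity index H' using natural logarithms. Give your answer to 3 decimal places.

Total N = 14+17+21+31+11+25 = 119, so the proportions are 0.11765, 0.14286, 0.17647, 0.2605, 0.09244, 0.21008 (working shown to 5 dp, full precision carried).
Each pᵢ ln pᵢ term: 0.11765×(-2.14007)=-0.25177, 0.14286×(-1.94591)=-0.27799, 0.17647×(-1.73460)=-0.30611, 0.2605×(-1.34514)=-0.35041, 0.09244×(-2.38123)=-0.22011, 0.21008×(-1.56025)=-0.32778.
Sum = -1.73418, so H' = 1.734.

1.734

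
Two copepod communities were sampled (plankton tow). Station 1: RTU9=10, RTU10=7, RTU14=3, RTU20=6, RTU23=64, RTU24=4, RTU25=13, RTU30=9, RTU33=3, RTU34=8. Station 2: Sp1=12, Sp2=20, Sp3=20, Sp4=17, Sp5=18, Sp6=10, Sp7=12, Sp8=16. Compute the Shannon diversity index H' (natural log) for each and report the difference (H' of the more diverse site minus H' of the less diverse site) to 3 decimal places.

0.322

Station 1: N=127, proportions 0.0787402, 0.0551181, 0.023622, 0.0472441, 0.503937, 0.0314961, 0.1023622, 0.0708661, 0.023622, 0.0629921, giving H' = 1.7303442 (working shown to 7 dp, full precision carried).
Station 2: N=125, proportions 0.096, 0.16, 0.16, 0.136, 0.144, 0.08, 0.096, 0.128, giving H' = 2.0519486.
Difference = |1.7303442 − 2.0519486| = 0.3216044, i.e. 0.322 to 3 decimal places.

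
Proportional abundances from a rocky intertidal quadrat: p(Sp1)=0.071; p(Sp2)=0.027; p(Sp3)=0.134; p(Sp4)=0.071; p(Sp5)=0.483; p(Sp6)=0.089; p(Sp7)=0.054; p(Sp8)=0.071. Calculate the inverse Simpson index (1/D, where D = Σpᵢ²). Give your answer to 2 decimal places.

3.60

D = 0.071² + 0.027² + 0.134² + 0.071² + 0.483² + 0.089² + 0.054² + 0.071² = 0.005041 + 0.000729 + 0.017956 + 0.005041 + 0.233289 + 0.007921 + 0.002916 + 0.005041 = 0.277934 (working shown to 6 dp, full precision carried).
So 1/D = 3.5980, i.e. 3.60 to 2 decimal places.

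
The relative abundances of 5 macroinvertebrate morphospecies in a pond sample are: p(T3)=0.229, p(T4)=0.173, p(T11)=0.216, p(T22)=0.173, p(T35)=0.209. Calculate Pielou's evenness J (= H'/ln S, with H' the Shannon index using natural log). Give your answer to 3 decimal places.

H' = −Σ pᵢ ln pᵢ = −((-0.33755) + (-0.30352) + (-0.33102) + (-0.30352) + (-0.32717)) = 1.60279 (working shown to 5 dp, full precision carried).
With S = 5 species, ln S = 1.60944, so J = 1.60279/1.60944 = 0.99587, i.e. 0.996 to 3 decimal places.

0.996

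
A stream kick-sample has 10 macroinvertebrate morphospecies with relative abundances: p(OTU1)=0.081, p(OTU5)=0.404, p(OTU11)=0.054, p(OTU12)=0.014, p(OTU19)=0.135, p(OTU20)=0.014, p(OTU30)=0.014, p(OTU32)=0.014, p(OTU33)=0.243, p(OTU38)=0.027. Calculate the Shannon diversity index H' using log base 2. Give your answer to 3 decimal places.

Each pᵢ log₂ pᵢ term (working shown to 5 dp, full precision carried): 0.081×(-3.62593)=-0.29370, 0.404×(-1.30757)=-0.52826, 0.054×(-4.21090)=-0.22739, 0.014×(-6.15843)=-0.08622, 0.135×(-2.88897)=-0.39001, 0.014×(-6.15843)=-0.08622, 0.014×(-6.15843)=-0.08622, 0.014×(-6.15843)=-0.08622, 0.243×(-2.04097)=-0.49596, 0.027×(-5.21090)=-0.14069.
Sum = -2.42088, so H' = 2.421.

2.421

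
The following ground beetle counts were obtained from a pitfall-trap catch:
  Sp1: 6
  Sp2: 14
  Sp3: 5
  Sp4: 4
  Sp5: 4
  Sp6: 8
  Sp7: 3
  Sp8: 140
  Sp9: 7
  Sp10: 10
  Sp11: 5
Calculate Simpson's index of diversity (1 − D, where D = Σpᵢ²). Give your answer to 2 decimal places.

0.53

Total N = 6+14+5+4+4+8+3+140+7+10+5 = 206, so the proportions are 0.0291, 0.068, 0.0243, 0.0194, 0.0194, 0.0388, 0.0146, 0.6796, 0.034, 0.0485, 0.0243 (working shown to 4 dp, full precision carried).
D = 0.0291² + 0.068² + 0.0243² + 0.0194² + 0.0194² + 0.0388² + 0.0146² + 0.6796² + 0.034² + 0.0485² + 0.0243² = 0.0008 + 0.0046 + 0.0006 + 0.0004 + 0.0004 + 0.0015 + 0.0002 + 0.4619 + 0.0012 + 0.0024 + 0.0006 = 0.4745.
So 1 − D = 0.5255, i.e. 0.53 to 2 decimal places.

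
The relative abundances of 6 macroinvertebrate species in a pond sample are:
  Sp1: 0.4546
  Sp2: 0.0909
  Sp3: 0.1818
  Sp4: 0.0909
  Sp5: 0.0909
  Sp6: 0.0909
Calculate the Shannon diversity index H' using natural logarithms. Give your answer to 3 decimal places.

Each pᵢ ln pᵢ term (working shown to 5 dp, full precision carried): 0.4546×(-0.78834)=-0.35838, 0.0909×(-2.39800)=-0.21798, 0.1818×(-1.70485)=-0.30994, 0.0909×(-2.39800)=-0.21798, 0.0909×(-2.39800)=-0.21798, 0.0909×(-2.39800)=-0.21798.
Sum = -1.54023, so H' = 1.540.

1.540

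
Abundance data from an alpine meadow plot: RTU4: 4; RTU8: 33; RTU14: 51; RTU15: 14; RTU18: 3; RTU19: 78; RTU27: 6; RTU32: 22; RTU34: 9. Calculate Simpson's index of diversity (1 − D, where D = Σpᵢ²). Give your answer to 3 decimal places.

0.781

Total N = 4+33+51+14+3+78+6+22+9 = 220, so the proportions are 0.01818, 0.15, 0.23182, 0.06364, 0.01364, 0.35455, 0.02727, 0.1, 0.04091 (working shown to 5 dp, full precision carried).
D = 0.01818² + 0.15² + 0.23182² + 0.06364² + 0.01364² + 0.35455² + 0.02727² + 0.1² + 0.04091² = 0.00033 + 0.02250 + 0.05374 + 0.00405 + 0.00019 + 0.12570 + 0.00074 + 0.01000 + 0.00167 = 0.21893.
So 1 − D = 0.78107, i.e. 0.781 to 3 decimal places.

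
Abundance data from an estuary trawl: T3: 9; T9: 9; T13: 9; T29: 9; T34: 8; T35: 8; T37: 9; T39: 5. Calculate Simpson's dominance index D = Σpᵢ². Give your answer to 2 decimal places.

Total N = 9+9+9+9+8+8+9+5 = 66, so the proportions are 0.1364, 0.1364, 0.1364, 0.1364, 0.1212, 0.1212, 0.1364, 0.0758 (working shown to 4 dp, full precision carried).
D = 0.1364² + 0.1364² + 0.1364² + 0.1364² + 0.1212² + 0.1212² + 0.1364² + 0.0758² = 0.0186 + 0.0186 + 0.0186 + 0.0186 + 0.0147 + 0.0147 + 0.0186 + 0.0057 = 0.1281.
To 2 decimal places, D = 0.13.

0.13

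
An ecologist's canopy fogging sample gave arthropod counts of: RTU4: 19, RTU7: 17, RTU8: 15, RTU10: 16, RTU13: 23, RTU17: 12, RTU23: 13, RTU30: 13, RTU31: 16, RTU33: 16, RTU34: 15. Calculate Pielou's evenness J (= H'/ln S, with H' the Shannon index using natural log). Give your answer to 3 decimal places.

0.993

Total N = 19+17+15+16+23+12+13+13+16+16+15 = 175, so the proportions are 0.10857, 0.09714, 0.08571, 0.09143, 0.13143, 0.06857, 0.07429, 0.07429, 0.09143, 0.09143, 0.08571 (working shown to 5 dp, full precision carried).
H' = −Σ pᵢ ln pᵢ = −((-0.24107) + (-0.22650) + (-0.21058) + (-0.21872) + (-0.26671) + (-0.18376) + (-0.19313) + (-0.19313) + (-0.21872) + (-0.21872) + (-0.21058)) = 2.38159.
With S = 11 species, ln S = 2.39790, so J = 2.38159/2.39790 = 0.99320, i.e. 0.993 to 3 decimal places.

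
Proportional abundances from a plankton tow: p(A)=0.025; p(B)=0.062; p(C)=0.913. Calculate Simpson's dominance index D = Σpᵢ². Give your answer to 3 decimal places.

0.838

D = 0.025² + 0.062² + 0.913² = 0.00063 + 0.00384 + 0.83357 = 0.83804 (working shown to 5 dp, full precision carried).
To 3 decimal places, D = 0.838.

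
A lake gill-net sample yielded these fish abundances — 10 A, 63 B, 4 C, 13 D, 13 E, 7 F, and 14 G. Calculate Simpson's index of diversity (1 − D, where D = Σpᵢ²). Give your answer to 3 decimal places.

0.696

Total N = 10+63+4+13+13+7+14 = 124, so the proportions are 0.08065, 0.50806, 0.03226, 0.10484, 0.10484, 0.05645, 0.1129 (working shown to 5 dp, full precision carried).
D = 0.08065² + 0.50806² + 0.03226² + 0.10484² + 0.10484² + 0.05645² + 0.1129² = 0.00650 + 0.25813 + 0.00104 + 0.01099 + 0.01099 + 0.00319 + 0.01275 = 0.30359.
So 1 − D = 0.69641, i.e. 0.696 to 3 decimal places.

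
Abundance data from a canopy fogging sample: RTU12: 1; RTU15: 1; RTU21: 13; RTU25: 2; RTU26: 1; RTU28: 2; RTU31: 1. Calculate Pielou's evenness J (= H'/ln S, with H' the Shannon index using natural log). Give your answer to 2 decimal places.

0.68

Total N = 1+1+13+2+1+2+1 = 21, so the proportions are 0.0476, 0.0476, 0.619, 0.0952, 0.0476, 0.0952, 0.0476 (working shown to 4 dp, full precision carried).
H' = −Σ pᵢ ln pᵢ = −((-0.1450) + (-0.1450) + (-0.2969) + (-0.2239) + (-0.1450) + (-0.2239) + (-0.1450)) = 1.3247.
With S = 7 species, ln S = 1.9459, so J = 1.3247/1.9459 = 0.6807, i.e. 0.68 to 2 decimal places.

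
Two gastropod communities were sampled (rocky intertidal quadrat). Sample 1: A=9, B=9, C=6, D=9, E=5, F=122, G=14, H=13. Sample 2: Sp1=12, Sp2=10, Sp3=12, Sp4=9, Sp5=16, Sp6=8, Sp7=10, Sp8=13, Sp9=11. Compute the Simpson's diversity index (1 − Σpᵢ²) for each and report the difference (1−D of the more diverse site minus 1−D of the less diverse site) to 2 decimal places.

Sample 1: N=187, proportions 0.0481, 0.0481, 0.0321, 0.0481, 0.0267, 0.6524, 0.0749, 0.0695, giving 1−D = 0.5552 (working shown to 4 dp, full precision carried).
Sample 2: N=101, proportions 0.1188, 0.099, 0.1188, 0.0891, 0.1584, 0.0792, 0.099, 0.1287, 0.1089, giving 1−D = 0.8844.
Difference = |0.5552 − 0.8844| = 0.3292, i.e. 0.33 to 2 decimal places.

0.33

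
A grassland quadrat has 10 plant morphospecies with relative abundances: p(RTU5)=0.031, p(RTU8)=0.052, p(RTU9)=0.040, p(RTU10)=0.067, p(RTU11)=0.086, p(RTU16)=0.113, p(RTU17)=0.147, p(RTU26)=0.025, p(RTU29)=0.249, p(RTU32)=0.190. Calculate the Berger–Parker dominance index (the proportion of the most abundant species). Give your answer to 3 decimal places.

0.249

The largest proportion is 0.249, i.e. d = 0.249 to 3 decimal places.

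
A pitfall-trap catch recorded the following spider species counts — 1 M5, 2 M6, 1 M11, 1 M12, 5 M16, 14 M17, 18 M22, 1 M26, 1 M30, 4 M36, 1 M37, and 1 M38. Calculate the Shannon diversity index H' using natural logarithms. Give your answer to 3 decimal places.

1.833

Total N = 1+2+1+1+5+14+18+1+1+4+1+1 = 50, so the proportions are 0.02, 0.04, 0.02, 0.02, 0.1, 0.28, 0.36, 0.02, 0.02, 0.08, 0.02, 0.02 (working shown to 5 dp, full precision carried).
Each pᵢ ln pᵢ term: 0.02×(-3.91202)=-0.07824, 0.04×(-3.21888)=-0.12876, 0.02×(-3.91202)=-0.07824, 0.02×(-3.91202)=-0.07824, 0.1×(-2.30259)=-0.23026, 0.28×(-1.27297)=-0.35643, 0.36×(-1.02165)=-0.36779, 0.02×(-3.91202)=-0.07824, 0.02×(-3.91202)=-0.07824, 0.08×(-2.52573)=-0.20206, 0.02×(-3.91202)=-0.07824, 0.02×(-3.91202)=-0.07824.
Sum = -1.83298, so H' = 1.833.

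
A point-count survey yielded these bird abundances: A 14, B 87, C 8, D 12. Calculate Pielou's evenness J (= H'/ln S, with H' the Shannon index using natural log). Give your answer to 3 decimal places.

0.646

Total N = 14+87+8+12 = 121, so the proportions are 0.1157, 0.71901, 0.06612, 0.09917 (working shown to 5 dp, full precision carried).
H' = −Σ pᵢ ln pᵢ = −((-0.24954) + (-0.23719) + (-0.17959) + (-0.22918)) = 0.89550.
With S = 4 species, ln S = 1.38629, so J = 0.89550/1.38629 = 0.64597, i.e. 0.646 to 3 decimal places.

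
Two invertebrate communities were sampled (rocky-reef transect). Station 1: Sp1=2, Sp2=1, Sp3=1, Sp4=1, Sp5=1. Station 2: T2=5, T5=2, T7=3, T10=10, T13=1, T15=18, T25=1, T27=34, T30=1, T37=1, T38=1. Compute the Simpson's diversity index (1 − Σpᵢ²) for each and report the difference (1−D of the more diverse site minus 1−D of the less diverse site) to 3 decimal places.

0.052

Station 1: N=6, proportions 0.33333, 0.16667, 0.16667, 0.16667, 0.16667, giving 1−D = 0.77778 (working shown to 5 dp, full precision carried).
Station 2: N=77, proportions 0.06494, 0.02597, 0.03896, 0.12987, 0.01299, 0.23377, 0.01299, 0.44156, 0.01299, 0.01299, 0.01299, giving 1−D = 0.72626.
Difference = |0.77778 − 0.72626| = 0.05152, i.e. 0.052 to 3 decimal places.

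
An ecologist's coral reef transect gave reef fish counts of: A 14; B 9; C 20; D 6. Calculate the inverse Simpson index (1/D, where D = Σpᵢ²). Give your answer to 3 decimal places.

3.367

Total N = 14+9+20+6 = 49, so the proportions are 0.2857143, 0.1836735, 0.4081633, 0.122449 (working shown to 7 dp, full precision carried).
D = 0.2857143² + 0.1836735² + 0.4081633² + 0.122449² = 0.0816327 + 0.0337359 + 0.1665973 + 0.0149938 = 0.2969596.
So 1/D = 3.36746, i.e. 3.367 to 3 decimal places.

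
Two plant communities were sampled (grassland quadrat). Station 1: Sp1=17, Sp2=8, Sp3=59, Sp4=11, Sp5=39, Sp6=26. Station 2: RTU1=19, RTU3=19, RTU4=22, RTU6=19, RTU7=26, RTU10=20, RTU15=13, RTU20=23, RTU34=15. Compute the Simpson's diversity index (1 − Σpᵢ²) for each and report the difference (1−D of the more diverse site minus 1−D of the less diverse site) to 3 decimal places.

Station 1: N=160, proportions 0.10625, 0.05, 0.36875, 0.06875, 0.24375, 0.1625, giving 1−D = 0.75969 (working shown to 5 dp, full precision carried).
Station 2: N=176, proportions 0.10795, 0.10795, 0.125, 0.10795, 0.14773, 0.11364, 0.07386, 0.13068, 0.08523, giving 1−D = 0.88488.
Difference = |0.75969 − 0.88488| = 0.12519, i.e. 0.125 to 3 decimal places.

0.125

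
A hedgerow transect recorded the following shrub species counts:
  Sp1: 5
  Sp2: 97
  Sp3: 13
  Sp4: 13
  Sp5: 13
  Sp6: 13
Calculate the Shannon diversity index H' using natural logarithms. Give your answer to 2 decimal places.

1.24

Total N = 5+97+13+13+13+13 = 154, so the proportions are 0.0325, 0.6299, 0.0844, 0.0844, 0.0844, 0.0844 (working shown to 4 dp, full precision carried).
Each pᵢ ln pᵢ term: 0.0325×(-3.4275)=-0.1113, 0.6299×(-0.4622)=-0.2912, 0.0844×(-2.4720)=-0.2087, 0.0844×(-2.4720)=-0.2087, 0.0844×(-2.4720)=-0.2087, 0.0844×(-2.4720)=-0.2087.
Sum = -1.2371, so H' = 1.24.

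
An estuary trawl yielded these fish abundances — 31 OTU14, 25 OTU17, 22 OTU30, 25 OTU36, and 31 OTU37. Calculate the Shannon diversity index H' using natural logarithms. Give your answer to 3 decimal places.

Total N = 31+25+22+25+31 = 134, so the proportions are 0.23134, 0.18657, 0.16418, 0.18657, 0.23134 (working shown to 5 dp, full precision carried).
Each pᵢ ln pᵢ term: 0.23134×(-1.46385)=-0.33865, 0.18657×(-1.67896)=-0.31324, 0.16418×(-1.80680)=-0.29664, 0.18657×(-1.67896)=-0.31324, 0.23134×(-1.46385)=-0.33865.
Sum = -1.60042, so H' = 1.600.

1.600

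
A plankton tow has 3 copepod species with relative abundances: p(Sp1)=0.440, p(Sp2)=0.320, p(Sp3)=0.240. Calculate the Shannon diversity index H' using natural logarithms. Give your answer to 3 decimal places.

1.068

Each pᵢ ln pᵢ term (working shown to 5 dp, full precision carried): 0.44×(-0.82098)=-0.36123, 0.32×(-1.13943)=-0.36462, 0.24×(-1.42712)=-0.34251.
Sum = -1.06836, so H' = 1.068.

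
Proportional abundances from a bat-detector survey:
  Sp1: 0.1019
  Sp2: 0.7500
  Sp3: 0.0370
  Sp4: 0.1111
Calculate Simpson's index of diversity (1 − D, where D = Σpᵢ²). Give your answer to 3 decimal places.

0.413

D = 0.1019² + 0.75² + 0.037² + 0.1111² = 0.01038 + 0.56250 + 0.00137 + 0.01234 = 0.58660 (working shown to 5 dp, full precision carried).
So 1 − D = 0.41340, i.e. 0.413 to 3 decimal places.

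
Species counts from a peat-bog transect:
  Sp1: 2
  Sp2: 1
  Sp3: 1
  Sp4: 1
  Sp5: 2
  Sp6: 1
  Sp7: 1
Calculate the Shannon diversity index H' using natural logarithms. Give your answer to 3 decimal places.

1.889

Total N = 2+1+1+1+2+1+1 = 9, so the proportions are 0.22222, 0.11111, 0.11111, 0.11111, 0.22222, 0.11111, 0.11111 (working shown to 5 dp, full precision carried).
Each pᵢ ln pᵢ term: 0.22222×(-1.50408)=-0.33424, 0.11111×(-2.19722)=-0.24414, 0.11111×(-2.19722)=-0.24414, 0.11111×(-2.19722)=-0.24414, 0.22222×(-1.50408)=-0.33424, 0.11111×(-2.19722)=-0.24414, 0.11111×(-2.19722)=-0.24414.
Sum = -1.88916, so H' = 1.889.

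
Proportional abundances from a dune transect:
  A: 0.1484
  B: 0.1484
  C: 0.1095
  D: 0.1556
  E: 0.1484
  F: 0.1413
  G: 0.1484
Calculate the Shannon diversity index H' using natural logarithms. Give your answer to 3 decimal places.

Each pᵢ ln pᵢ term (working shown to 5 dp, full precision carried): 0.1484×(-1.90784)=-0.28312, 0.1484×(-1.90784)=-0.28312, 0.1095×(-2.21183)=-0.24220, 0.1556×(-1.86047)=-0.28949, 0.1484×(-1.90784)=-0.28312, 0.1413×(-1.95687)=-0.27651, 0.1484×(-1.90784)=-0.28312.
Sum = -1.94069, so H' = 1.941.

1.941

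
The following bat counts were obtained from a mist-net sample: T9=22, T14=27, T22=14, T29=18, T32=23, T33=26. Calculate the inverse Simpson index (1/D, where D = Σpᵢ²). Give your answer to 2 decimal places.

Total N = 22+27+14+18+23+26 = 130, so the proportions are 0.169231, 0.207692, 0.107692, 0.138462, 0.176923, 0.2 (working shown to 6 dp, full precision carried).
D = 0.169231² + 0.207692² + 0.107692² + 0.138462² + 0.176923² + 0.2² = 0.028639 + 0.043136 + 0.011598 + 0.019172 + 0.031302 + 0.040000 = 0.173846.
So 1/D = 5.7522, i.e. 5.75 to 2 decimal places.

5.75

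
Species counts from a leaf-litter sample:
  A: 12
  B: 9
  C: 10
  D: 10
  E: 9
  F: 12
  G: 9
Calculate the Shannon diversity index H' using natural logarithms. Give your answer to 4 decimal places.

1.9385

Total N = 12+9+10+10+9+12+9 = 71, so the proportions are 0.169014, 0.126761, 0.140845, 0.140845, 0.126761, 0.169014, 0.126761 (working shown to 6 dp, full precision carried).
Each pᵢ ln pᵢ term: 0.169014×(-1.777773)=-0.300469, 0.126761×(-2.065455)=-0.261818, 0.140845×(-1.960095)=-0.276070, 0.140845×(-1.960095)=-0.276070, 0.126761×(-2.065455)=-0.261818, 0.169014×(-1.777773)=-0.300469, 0.126761×(-2.065455)=-0.261818.
Sum = -1.938532, so H' = 1.9385.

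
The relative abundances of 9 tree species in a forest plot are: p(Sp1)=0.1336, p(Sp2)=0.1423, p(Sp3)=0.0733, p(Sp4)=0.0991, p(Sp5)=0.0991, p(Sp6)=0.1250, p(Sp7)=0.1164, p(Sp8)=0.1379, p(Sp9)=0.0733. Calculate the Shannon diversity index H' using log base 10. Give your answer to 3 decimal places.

Each pᵢ log₁₀ pᵢ term (working shown to 5 dp, full precision carried): 0.1336×(-0.87419)=-0.11679, 0.1423×(-0.84680)=-0.12050, 0.0733×(-1.13490)=-0.08319, 0.0991×(-1.00393)=-0.09949, 0.0991×(-1.00393)=-0.09949, 0.125×(-0.90309)=-0.11289, 0.1164×(-0.93405)=-0.10872, 0.1379×(-0.86044)=-0.11865, 0.0733×(-1.13490)=-0.08319.
Sum = -0.94291, so H' = 0.943.

0.943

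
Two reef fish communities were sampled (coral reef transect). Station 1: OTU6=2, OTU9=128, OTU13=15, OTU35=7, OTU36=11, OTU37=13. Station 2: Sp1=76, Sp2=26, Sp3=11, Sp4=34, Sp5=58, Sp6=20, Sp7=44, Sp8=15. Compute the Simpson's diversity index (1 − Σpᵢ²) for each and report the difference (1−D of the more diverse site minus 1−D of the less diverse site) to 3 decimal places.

0.378

Station 1: N=176, proportions 0.01136364, 0.72727273, 0.08522727, 0.03977273, 0.0625, 0.07386364, giving 1−D = 0.45273760 (working shown to 8 dp, full precision carried).
Station 2: N=284, proportions 0.26760563, 0.0915493, 0.03873239, 0.11971831, 0.20422535, 0.07042254, 0.15492958, 0.0528169, giving 1−D = 0.83071315.
Difference = |0.45273760 − 0.83071315| = 0.37797555, i.e. 0.378 to 3 decimal places.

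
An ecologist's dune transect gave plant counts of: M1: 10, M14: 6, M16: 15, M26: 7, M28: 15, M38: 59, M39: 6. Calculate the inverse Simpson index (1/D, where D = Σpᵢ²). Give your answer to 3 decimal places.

3.354

Total N = 10+6+15+7+15+59+6 = 118, so the proportions are 0.0847458, 0.0508475, 0.1271186, 0.059322, 0.1271186, 0.5, 0.0508475 (working shown to 7 dp, full precision carried).
D = 0.0847458² + 0.0508475² + 0.1271186² + 0.059322² + 0.1271186² + 0.5² + 0.0508475² = 0.0071818 + 0.0025855 + 0.0161591 + 0.0035191 + 0.0161591 + 0.2500000 + 0.0025855 = 0.2981902.
So 1/D = 3.35356, i.e. 3.354 to 3 decimal places.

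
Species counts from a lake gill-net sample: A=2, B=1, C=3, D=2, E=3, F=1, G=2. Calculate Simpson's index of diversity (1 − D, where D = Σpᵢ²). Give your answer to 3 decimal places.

0.837

Total N = 2+1+3+2+3+1+2 = 14, so the proportions are 0.14286, 0.07143, 0.21429, 0.14286, 0.21429, 0.07143, 0.14286 (working shown to 5 dp, full precision carried).
D = 0.14286² + 0.07143² + 0.21429² + 0.14286² + 0.21429² + 0.07143² + 0.14286² = 0.02041 + 0.00510 + 0.04592 + 0.02041 + 0.04592 + 0.00510 + 0.02041 = 0.16327.
So 1 − D = 0.83673, i.e. 0.837 to 3 decimal places.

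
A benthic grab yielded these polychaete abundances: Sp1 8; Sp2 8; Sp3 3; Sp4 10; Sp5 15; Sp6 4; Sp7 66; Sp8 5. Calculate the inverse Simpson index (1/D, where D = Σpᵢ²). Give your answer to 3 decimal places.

2.914

Total N = 8+8+3+10+15+4+66+5 = 119, so the proportions are 0.067227, 0.067227, 0.02521, 0.084034, 0.12605, 0.033613, 0.554622, 0.042017 (working shown to 6 dp, full precision carried).
D = 0.067227² + 0.067227² + 0.02521² + 0.084034² + 0.12605² + 0.033613² + 0.554622² + 0.042017² = 0.004519 + 0.004519 + 0.000636 + 0.007062 + 0.015889 + 0.001130 + 0.307605 + 0.001765 = 0.343125.
So 1/D = 2.91439, i.e. 2.914 to 3 decimal places.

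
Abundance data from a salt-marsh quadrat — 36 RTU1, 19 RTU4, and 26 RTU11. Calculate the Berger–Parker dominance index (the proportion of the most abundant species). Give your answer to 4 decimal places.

0.4444

Total N = 36+19+26 = 81, so the proportions are 0.444444, 0.234568, 0.320988 (working shown to 6 dp, full precision carried).
The largest proportion is 0.444444, i.e. d = 0.4444 to 4 decimal places.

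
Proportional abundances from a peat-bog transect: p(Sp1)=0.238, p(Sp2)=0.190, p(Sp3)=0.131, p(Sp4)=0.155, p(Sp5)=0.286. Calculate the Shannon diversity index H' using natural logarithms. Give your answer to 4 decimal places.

1.5704

Each pᵢ ln pᵢ term (working shown to 6 dp, full precision carried): 0.238×(-1.435485)=-0.341645, 0.19×(-1.660731)=-0.315539, 0.131×(-2.032558)=-0.266265, 0.155×(-1.864330)=-0.288971, 0.286×(-1.251763)=-0.358004.
Sum = -1.570425, so H' = 1.5704.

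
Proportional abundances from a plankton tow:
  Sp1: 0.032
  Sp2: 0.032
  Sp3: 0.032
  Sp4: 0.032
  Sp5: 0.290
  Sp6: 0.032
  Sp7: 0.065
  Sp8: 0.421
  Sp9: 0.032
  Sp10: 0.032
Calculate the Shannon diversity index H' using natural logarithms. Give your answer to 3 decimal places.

1.672

Each pᵢ ln pᵢ term (working shown to 5 dp, full precision carried): 0.032×(-3.44202)=-0.11014, 0.032×(-3.44202)=-0.11014, 0.032×(-3.44202)=-0.11014, 0.032×(-3.44202)=-0.11014, 0.29×(-1.23787)=-0.35898, 0.032×(-3.44202)=-0.11014, 0.065×(-2.73337)=-0.17767, 0.421×(-0.86512)=-0.36422, 0.032×(-3.44202)=-0.11014, 0.032×(-3.44202)=-0.11014.
Sum = -1.67188, so H' = 1.672.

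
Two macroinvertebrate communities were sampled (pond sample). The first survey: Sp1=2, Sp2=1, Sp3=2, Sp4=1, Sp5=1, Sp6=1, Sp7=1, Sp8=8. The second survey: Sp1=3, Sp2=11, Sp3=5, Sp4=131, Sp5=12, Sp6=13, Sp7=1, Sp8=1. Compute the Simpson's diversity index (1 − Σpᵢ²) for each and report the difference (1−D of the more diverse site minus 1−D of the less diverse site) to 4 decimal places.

0.2963

The first survey: N=17, proportions 0.117647, 0.058824, 0.117647, 0.058824, 0.058824, 0.058824, 0.058824, 0.470588, giving 1−D = 0.733564 (working shown to 6 dp, full precision carried).
The second survey: N=177, proportions 0.016949, 0.062147, 0.028249, 0.740113, 0.067797, 0.073446, 0.00565, 0.00565, giving 1−D = 0.437231.
Difference = |0.733564 − 0.437231| = 0.296333, i.e. 0.2963 to 4 decimal places.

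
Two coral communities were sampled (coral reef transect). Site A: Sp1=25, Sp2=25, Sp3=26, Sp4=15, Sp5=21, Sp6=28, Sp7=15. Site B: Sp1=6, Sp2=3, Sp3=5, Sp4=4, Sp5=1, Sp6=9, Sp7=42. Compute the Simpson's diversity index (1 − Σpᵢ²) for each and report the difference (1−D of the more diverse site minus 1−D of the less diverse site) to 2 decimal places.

0.24

Site A: N=155, proportions 0.1613, 0.1613, 0.1677, 0.0968, 0.1355, 0.1806, 0.0968, giving 1−D = 0.8501 (working shown to 4 dp, full precision carried).
Site B: N=70, proportions 0.0857, 0.0429, 0.0714, 0.0571, 0.0143, 0.1286, 0.6, giving 1−D = 0.6057.
Difference = |0.8501 − 0.6057| = 0.2444, i.e. 0.24 to 2 decimal places.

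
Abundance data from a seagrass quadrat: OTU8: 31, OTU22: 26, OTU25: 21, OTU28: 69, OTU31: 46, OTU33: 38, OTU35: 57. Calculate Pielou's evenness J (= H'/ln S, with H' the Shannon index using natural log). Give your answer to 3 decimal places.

Total N = 31+26+21+69+46+38+57 = 288, so the proportions are 0.10764, 0.09028, 0.07292, 0.23958, 0.15972, 0.13194, 0.19792 (working shown to 5 dp, full precision carried).
H' = −Σ pᵢ ln pᵢ = −((-0.23992) + (-0.21711) + (-0.19093) + (-0.34233) + (-0.29298) + (-0.26724) + (-0.32061)) = 1.87111.
With S = 7 species, ln S = 1.94591, so J = 1.87111/1.94591 = 0.96156, i.e. 0.962 to 3 decimal places.

0.962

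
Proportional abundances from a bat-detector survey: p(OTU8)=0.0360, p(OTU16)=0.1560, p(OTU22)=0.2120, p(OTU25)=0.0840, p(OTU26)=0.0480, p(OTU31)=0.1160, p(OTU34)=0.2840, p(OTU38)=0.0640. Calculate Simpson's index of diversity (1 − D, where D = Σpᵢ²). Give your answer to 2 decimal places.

0.82

D = 0.036² + 0.156² + 0.212² + 0.084² + 0.048² + 0.116² + 0.284² + 0.064² = 0.0013 + 0.0243 + 0.0449 + 0.0071 + 0.0023 + 0.0135 + 0.0807 + 0.0041 = 0.1781 (working shown to 4 dp, full precision carried).
So 1 − D = 0.8219, i.e. 0.82 to 2 decimal places.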